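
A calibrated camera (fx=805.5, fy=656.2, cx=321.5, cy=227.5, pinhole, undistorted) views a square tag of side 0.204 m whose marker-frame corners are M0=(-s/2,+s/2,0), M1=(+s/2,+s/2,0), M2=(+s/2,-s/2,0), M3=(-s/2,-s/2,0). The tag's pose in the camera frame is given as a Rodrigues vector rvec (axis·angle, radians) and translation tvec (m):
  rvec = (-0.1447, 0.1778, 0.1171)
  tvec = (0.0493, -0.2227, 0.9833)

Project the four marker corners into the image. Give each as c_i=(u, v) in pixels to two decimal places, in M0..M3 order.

Intrinsics K: fx=805.5, fy=656.2, cx=321.5, cy=227.5
Marker side s = 0.204 m; corners in marker frame (Z=0):
  M0 = (-0.1020, +0.1020, 0)
  M1 = (+0.1020, +0.1020, 0)
  M2 = (+0.1020, -0.1020, 0)
  M3 = (-0.1020, -0.1020, 0)
rvec = (-0.1447, 0.1778, 0.1171), |rvec| = θ = 0.25742 rad = 14.749°
Rodrigues: sinθ=0.25458, 1−cosθ=0.03295; R = I + sinθ·[k]× + (1−cosθ)·[k]×²:
    [+0.97746 -0.12860 +0.16742]
    [+0.10302 +0.98277 +0.15346]
    [-0.18427 -0.13275 +0.97387]
t = (0.0493, -0.2227, 0.9833) m
M0: Pc = R·M0+t = (-0.06352, -0.13297, +0.98855); u = 805.5·(-0.06352)/0.98855 + 321.5 = 269.7433, v = 656.2·(-0.13297)/0.98855 + 227.5 = 139.2380
M1: Pc = R·M1+t = (+0.13588, -0.11195, +0.95096); u = 805.5·(+0.13588)/0.95096 + 321.5 = 436.5982, v = 656.2·(-0.11195)/0.95096 + 227.5 = 150.2507
M2: Pc = R·M2+t = (+0.16212, -0.31243, +0.97805); u = 805.5·(+0.16212)/0.97805 + 321.5 = 455.0180, v = 656.2·(-0.31243)/0.97805 + 227.5 = 17.8782
M3: Pc = R·M3+t = (-0.03728, -0.33345, +1.01564); u = 805.5·(-0.03728)/1.01564 + 321.5 = 291.9305, v = 656.2·(-0.33345)/1.01564 + 227.5 = 12.0586

c0=(269.74, 139.24) c1=(436.60, 150.25) c2=(455.02, 17.88) c3=(291.93, 12.06)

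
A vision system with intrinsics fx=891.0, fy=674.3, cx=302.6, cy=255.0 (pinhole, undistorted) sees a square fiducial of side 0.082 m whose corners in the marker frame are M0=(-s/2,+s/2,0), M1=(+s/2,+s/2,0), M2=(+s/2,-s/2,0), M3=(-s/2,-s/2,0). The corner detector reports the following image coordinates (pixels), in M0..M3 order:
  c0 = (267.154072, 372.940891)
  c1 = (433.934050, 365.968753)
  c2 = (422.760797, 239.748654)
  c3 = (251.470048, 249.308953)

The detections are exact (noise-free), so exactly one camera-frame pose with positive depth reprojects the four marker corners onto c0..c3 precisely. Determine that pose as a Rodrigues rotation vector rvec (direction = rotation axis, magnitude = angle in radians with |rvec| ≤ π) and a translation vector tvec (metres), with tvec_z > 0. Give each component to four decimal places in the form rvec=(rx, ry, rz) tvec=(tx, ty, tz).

Intrinsics K: fx=891.0, fy=674.3, cx=302.6, cy=255.0
Marker side s = 0.082 m; corners in marker frame (Z=0):
  M0 = (-0.0410, +0.0410, 0)
  M1 = (+0.0410, +0.0410, 0)
  M2 = (+0.0410, -0.0410, 0)
  M3 = (-0.0410, -0.0410, 0)
Detected image corners:
  c0 = (267.154072, 372.940891) px
  c1 = (433.934050, 365.968753) px
  c2 = (422.760797, 239.748654) px
  c3 = (251.470048, 249.308953) px
Planar DLT: solve 8×8 A·h = b for H (H[2,2]=1):
  H  [+1981.96903 +282.19609 +343.12766]
  H  [-171.16597 +1628.85116 +307.91097]
  H  [-0.22991 +0.34370 +1.00000]
B = K⁻¹H; ‖b₁‖=2.319975, ‖b₂‖=2.319975; λ = 2/(‖b₁‖+‖b₂‖) = 0.431039, sign → tz>0 ⇒ λ=+0.431039
r₁ = λ·B[:,0] = (+0.99247,-0.07194,-0.09910); r₂ = λ·B[:,1] = (+0.08620,+0.98520,+0.14815)
r₃ = r₁×r₂ = (+0.08698,-0.15557,+0.98399); SVD([r₁ r₂ r₃]) → R = UVᵀ:
  R  [+0.99247 +0.08620 +0.08698]
  R  [-0.07194 +0.98520 -0.15557]
  R  [-0.09910 +0.14815 +0.98399]
t = (+0.01961, +0.03382, +0.43104) m
tr R = 2.961662; θ = arccos((tr R − 1)/2) = 0.196114 rad = 11.237°
axis k = ((R−Rᵀ)₃₂, (R−Rᵀ)₁₃, (R−Rᵀ)₂₁) / (2 sinθ) = (+0.779334, +0.477466, -0.405790)
rvec = θ·k = (+0.152838, +0.093638, -0.079581)

rvec=(0.1528, 0.0936, -0.0796) tvec=(0.0196, 0.0338, 0.4310)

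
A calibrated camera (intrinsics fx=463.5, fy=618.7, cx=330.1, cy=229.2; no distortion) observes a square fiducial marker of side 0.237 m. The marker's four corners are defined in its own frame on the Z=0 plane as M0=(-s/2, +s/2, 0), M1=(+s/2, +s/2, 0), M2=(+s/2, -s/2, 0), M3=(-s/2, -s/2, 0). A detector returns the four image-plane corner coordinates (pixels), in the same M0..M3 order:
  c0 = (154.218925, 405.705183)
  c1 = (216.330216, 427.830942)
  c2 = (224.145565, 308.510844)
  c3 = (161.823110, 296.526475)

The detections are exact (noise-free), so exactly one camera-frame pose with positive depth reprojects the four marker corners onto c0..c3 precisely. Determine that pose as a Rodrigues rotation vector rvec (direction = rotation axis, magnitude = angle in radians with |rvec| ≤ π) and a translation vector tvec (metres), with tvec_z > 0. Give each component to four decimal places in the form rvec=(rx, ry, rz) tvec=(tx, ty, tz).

rvec=(-0.0594, 0.4967, 0.0666) tvec=(-0.3967, 0.2712, 1.2920)

Intrinsics K: fx=463.5, fy=618.7, cx=330.1, cy=229.2
Marker side s = 0.237 m; corners in marker frame (Z=0):
  M0 = (-0.1185, +0.1185, 0)
  M1 = (+0.1185, +0.1185, 0)
  M2 = (+0.1185, -0.1185, 0)
  M3 = (-0.1185, -0.1185, 0)
Detected image corners:
  c0 = (154.218925, 405.705183) px
  c1 = (216.330216, 427.830942) px
  c2 = (224.145565, 308.510844) px
  c3 = (161.823110, 296.526475) px
Planar DLT: solve 8×8 A·h = b for H (H[2,2]=1):
  H  [+192.57364 -38.47028 +187.78051]
  H  [-61.12589 +469.79560 +359.05635]
  H  [-0.36983 -0.03151 +1.00000]
B = K⁻¹H; ‖b₁‖=0.774016, ‖b₂‖=0.774016; λ = 2/(‖b₁‖+‖b₂‖) = 1.291964, sign → tz>0 ⇒ λ=+1.291964
r₁ = λ·B[:,0] = (+0.87707,+0.04936,-0.47781); r₂ = λ·B[:,1] = (-0.07824,+0.99610,-0.04071)
r₃ = r₁×r₂ = (+0.47394,+0.07309,+0.87752); SVD([r₁ r₂ r₃]) → R = UVᵀ:
  R  [+0.87707 -0.07824 +0.47394]
  R  [+0.04936 +0.99610 +0.07309]
  R  [-0.47781 -0.04071 +0.87752]
t = (-0.39670, +0.27116, +1.29196) m
tr R = 2.750696; θ = arccos((tr R − 1)/2) = 0.504642 rad = 28.914°
axis k = ((R−Rᵀ)₃₂, (R−Rᵀ)₁₃, (R−Rᵀ)₂₁) / (2 sinθ) = (-0.117680, +0.984245, +0.131962)
rvec = θ·k = (-0.059386, +0.496691, +0.066594)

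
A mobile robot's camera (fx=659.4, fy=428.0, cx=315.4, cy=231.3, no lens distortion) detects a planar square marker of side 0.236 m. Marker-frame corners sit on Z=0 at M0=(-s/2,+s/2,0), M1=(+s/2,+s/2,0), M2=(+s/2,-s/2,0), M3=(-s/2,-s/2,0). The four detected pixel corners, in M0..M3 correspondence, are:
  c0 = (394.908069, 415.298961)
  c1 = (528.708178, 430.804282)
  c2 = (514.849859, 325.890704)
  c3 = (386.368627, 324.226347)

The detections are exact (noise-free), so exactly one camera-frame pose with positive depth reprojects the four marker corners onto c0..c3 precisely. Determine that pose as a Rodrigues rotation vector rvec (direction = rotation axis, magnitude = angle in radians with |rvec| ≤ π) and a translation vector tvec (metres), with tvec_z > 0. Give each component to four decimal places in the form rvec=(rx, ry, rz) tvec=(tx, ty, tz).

Intrinsics K: fx=659.4, fy=428.0, cx=315.4, cy=231.3
Marker side s = 0.236 m; corners in marker frame (Z=0):
  M0 = (-0.1180, +0.1180, 0)
  M1 = (+0.1180, +0.1180, 0)
  M2 = (+0.1180, -0.1180, 0)
  M3 = (-0.1180, -0.1180, 0)
Detected image corners:
  c0 = (394.908069, 415.298961) px
  c1 = (528.708178, 430.804282) px
  c2 = (514.849859, 325.890704) px
  c3 = (386.368627, 324.226347) px
Planar DLT: solve 8×8 A·h = b for H (H[2,2]=1):
  H  [+287.34382 -8.83095 +451.58005]
  H  [-183.92702 +367.68353 +373.05395]
  H  [-0.58783 -0.12166 +1.00000]
B = K⁻¹H; ‖b₁‖=0.933864, ‖b₂‖=0.933864; λ = 2/(‖b₁‖+‖b₂‖) = 1.070820, sign → tz>0 ⇒ λ=+1.070820
r₁ = λ·B[:,0] = (+0.76771,-0.11999,-0.62946); r₂ = λ·B[:,1] = (+0.04797,+0.99032,-0.13028)
r₃ = r₁×r₂ = (+0.63900,+0.06982,+0.76603); SVD([r₁ r₂ r₃]) → R = UVᵀ:
  R  [+0.76771 +0.04797 +0.63900]
  R  [-0.11999 +0.99032 +0.06982]
  R  [-0.62946 -0.13028 +0.76603]
t = (+0.22115, +0.35466, +1.07082) m
tr R = 2.524055; θ = arccos((tr R − 1)/2) = 0.704358 rad = 40.357°
axis k = ((R−Rᵀ)₃₂, (R−Rᵀ)₁₃, (R−Rᵀ)₂₁) / (2 sinθ) = (-0.154501, +0.979443, -0.129694)
rvec = θ·k = (-0.108824, +0.689879, -0.091351)

rvec=(-0.1088, 0.6899, -0.0914) tvec=(0.2211, 0.3547, 1.0708)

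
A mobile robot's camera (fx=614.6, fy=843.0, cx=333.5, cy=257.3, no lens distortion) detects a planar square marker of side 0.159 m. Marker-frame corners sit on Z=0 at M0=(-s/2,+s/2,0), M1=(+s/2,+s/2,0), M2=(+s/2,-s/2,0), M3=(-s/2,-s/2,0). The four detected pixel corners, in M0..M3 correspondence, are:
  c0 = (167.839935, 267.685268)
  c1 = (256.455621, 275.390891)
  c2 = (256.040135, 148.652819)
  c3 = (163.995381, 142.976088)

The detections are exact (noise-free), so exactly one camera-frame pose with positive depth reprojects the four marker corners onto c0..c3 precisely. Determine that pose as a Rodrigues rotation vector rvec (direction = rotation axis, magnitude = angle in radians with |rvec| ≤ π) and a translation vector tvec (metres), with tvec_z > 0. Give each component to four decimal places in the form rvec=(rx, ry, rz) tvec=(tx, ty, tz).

Intrinsics K: fx=614.6, fy=843.0, cx=333.5, cy=257.3
Marker side s = 0.159 m; corners in marker frame (Z=0):
  M0 = (-0.0795, +0.0795, 0)
  M1 = (+0.0795, +0.0795, 0)
  M2 = (+0.0795, -0.0795, 0)
  M3 = (-0.0795, -0.0795, 0)
Detected image corners:
  c0 = (167.839935, 267.685268) px
  c1 = (256.455621, 275.390891) px
  c2 = (256.040135, 148.652819) px
  c3 = (163.995381, 142.976088) px
Planar DLT: solve 8×8 A·h = b for H (H[2,2]=1):
  H  [+543.77130 +64.45982 +210.69264]
  H  [+18.34421 +841.04103 +209.85249]
  H  [-0.11435 +0.24145 +1.00000]
B = K⁻¹H; ‖b₁‖=0.955365, ‖b₂‖=0.955365; λ = 2/(‖b₁‖+‖b₂‖) = 1.046720, sign → tz>0 ⇒ λ=+1.046720
r₁ = λ·B[:,0] = (+0.99104,+0.05931,-0.11969); r₂ = λ·B[:,1] = (-0.02736,+0.96715,+0.25273)
r₃ = r₁×r₂ = (+0.13074,-0.24719,+0.96011); SVD([r₁ r₂ r₃]) → R = UVᵀ:
  R  [+0.99104 -0.02736 +0.13074]
  R  [+0.05931 +0.96715 -0.24719]
  R  [-0.11969 +0.25273 +0.96011]
t = (-0.20915, -0.05891, +1.04672) m
tr R = 2.918295; θ = arccos((tr R − 1)/2) = 0.286823 rad = 16.434°
axis k = ((R−Rᵀ)₃₂, (R−Rᵀ)₁₃, (R−Rᵀ)₂₁) / (2 sinθ) = (+0.883538, +0.442606, +0.153169)
rvec = θ·k = (+0.253419, +0.126950, +0.043932)

rvec=(0.2534, 0.1269, 0.0439) tvec=(-0.2092, -0.0589, 1.0467)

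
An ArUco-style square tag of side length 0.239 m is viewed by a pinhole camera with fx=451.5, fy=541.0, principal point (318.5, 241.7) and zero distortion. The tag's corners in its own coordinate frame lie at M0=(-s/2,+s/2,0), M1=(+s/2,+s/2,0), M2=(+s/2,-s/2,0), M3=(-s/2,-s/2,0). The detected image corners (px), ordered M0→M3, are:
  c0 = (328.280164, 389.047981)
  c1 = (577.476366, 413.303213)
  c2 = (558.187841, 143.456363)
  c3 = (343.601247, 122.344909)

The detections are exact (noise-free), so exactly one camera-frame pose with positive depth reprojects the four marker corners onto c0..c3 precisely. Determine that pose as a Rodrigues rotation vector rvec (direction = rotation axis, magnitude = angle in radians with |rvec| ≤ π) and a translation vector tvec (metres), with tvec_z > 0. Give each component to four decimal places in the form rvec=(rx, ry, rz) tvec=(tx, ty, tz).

Intrinsics K: fx=451.5, fy=541.0, cx=318.5, cy=241.7
Marker side s = 0.239 m; corners in marker frame (Z=0):
  M0 = (-0.1195, +0.1195, 0)
  M1 = (+0.1195, +0.1195, 0)
  M2 = (+0.1195, -0.1195, 0)
  M3 = (-0.1195, -0.1195, 0)
Detected image corners:
  c0 = (328.280164, 389.047981) px
  c1 = (577.476366, 413.303213) px
  c2 = (558.187841, 143.456363) px
  c3 = (343.601247, 122.344909) px
Planar DLT: solve 8×8 A·h = b for H (H[2,2]=1):
  H  [+966.55805 -273.87302 +451.86465]
  H  [+95.42589 +955.72545 +257.03276]
  H  [+0.00377 -0.62451 +1.00000]
B = K⁻¹H; ‖b₁‖=2.145239, ‖b₂‖=2.145239; λ = 2/(‖b₁‖+‖b₂‖) = 0.466149, sign → tz>0 ⇒ λ=+0.466149
r₁ = λ·B[:,0] = (+0.99668,+0.08144,+0.00176); r₂ = λ·B[:,1] = (-0.07740,+0.95355,-0.29111)
r₃ = r₁×r₂ = (-0.02538,+0.29001,+0.95669); SVD([r₁ r₂ r₃]) → R = UVᵀ:
  R  [+0.99668 -0.07740 -0.02538]
  R  [+0.08144 +0.95355 +0.29001]
  R  [+0.00176 -0.29111 +0.95669]
t = (+0.13769, +0.01321, +0.46615) m
tr R = 2.906917; θ = arccos((tr R − 1)/2) = 0.306291 rad = 17.549°
axis k = ((R−Rᵀ)₃₂, (R−Rᵀ)₁₃, (R−Rᵀ)₂₁) / (2 sinθ) = (-0.963639, -0.045009, +0.263391)
rvec = θ·k = (-0.295154, -0.013786, +0.080674)

rvec=(-0.2952, -0.0138, 0.0807) tvec=(0.1377, 0.0132, 0.4661)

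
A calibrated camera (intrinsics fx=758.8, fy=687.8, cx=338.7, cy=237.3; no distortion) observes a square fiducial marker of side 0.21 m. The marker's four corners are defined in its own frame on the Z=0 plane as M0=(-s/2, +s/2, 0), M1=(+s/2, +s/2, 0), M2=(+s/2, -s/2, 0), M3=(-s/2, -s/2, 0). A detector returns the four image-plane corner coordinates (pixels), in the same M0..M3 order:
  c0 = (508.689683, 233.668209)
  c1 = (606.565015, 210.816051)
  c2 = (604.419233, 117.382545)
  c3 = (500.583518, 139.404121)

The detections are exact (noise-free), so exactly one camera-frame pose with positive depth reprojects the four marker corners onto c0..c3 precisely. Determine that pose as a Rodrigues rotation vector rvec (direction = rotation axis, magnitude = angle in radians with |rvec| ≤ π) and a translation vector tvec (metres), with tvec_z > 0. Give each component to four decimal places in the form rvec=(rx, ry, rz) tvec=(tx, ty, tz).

Intrinsics K: fx=758.8, fy=687.8, cx=338.7, cy=237.3
Marker side s = 0.21 m; corners in marker frame (Z=0):
  M0 = (-0.1050, +0.1050, 0)
  M1 = (+0.1050, +0.1050, 0)
  M2 = (+0.1050, -0.1050, 0)
  M3 = (-0.1050, -0.1050, 0)
Detected image corners:
  c0 = (508.689683, 233.668209) px
  c1 = (606.565015, 210.816051) px
  c2 = (604.419233, 117.382545) px
  c3 = (500.583518, 139.404121) px
Planar DLT: solve 8×8 A·h = b for H (H[2,2]=1):
  H  [+539.86161 +177.40468 +555.71105]
  H  [-87.94580 +495.25121 +176.54989]
  H  [+0.10811 +0.27593 +1.00000]
B = K⁻¹H; ‖b₁‖=0.691966, ‖b₂‖=0.691966; λ = 2/(‖b₁‖+‖b₂‖) = 1.445159, sign → tz>0 ⇒ λ=+1.445159
r₁ = λ·B[:,0] = (+0.95845,-0.23869,+0.15624); r₂ = λ·B[:,1] = (+0.15988,+0.90301,+0.39876)
r₃ = r₁×r₂ = (-0.23626,-0.35721,+0.90365); SVD([r₁ r₂ r₃]) → R = UVᵀ:
  R  [+0.95845 +0.15988 -0.23626]
  R  [-0.23869 +0.90301 -0.35721]
  R  [+0.15624 +0.39876 +0.90365]
t = (+0.41330, -0.12764, +1.44516) m
tr R = 2.765108; θ = arccos((tr R − 1)/2) = 0.489530 rad = 28.048°
axis k = ((R−Rᵀ)₃₂, (R−Rᵀ)₁₃, (R−Rᵀ)₂₁) / (2 sinθ) = (+0.803853, -0.417365, -0.423823)
rvec = θ·k = (+0.393511, -0.204313, -0.207474)

rvec=(0.3935, -0.2043, -0.2075) tvec=(0.4133, -0.1276, 1.4452)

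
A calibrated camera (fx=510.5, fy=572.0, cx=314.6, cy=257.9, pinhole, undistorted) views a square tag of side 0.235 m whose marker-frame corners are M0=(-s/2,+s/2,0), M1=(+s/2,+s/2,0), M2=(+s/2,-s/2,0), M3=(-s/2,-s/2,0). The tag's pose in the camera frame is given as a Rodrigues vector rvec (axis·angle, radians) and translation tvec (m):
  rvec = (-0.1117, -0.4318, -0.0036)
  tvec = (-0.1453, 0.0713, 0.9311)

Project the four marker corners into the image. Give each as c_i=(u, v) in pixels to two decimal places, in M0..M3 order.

c0=(168.49, 380.08) c1=(295.93, 370.49) c2=(293.12, 233.07) c3=(168.96, 227.30)

Intrinsics K: fx=510.5, fy=572.0, cx=314.6, cy=257.9
Marker side s = 0.235 m; corners in marker frame (Z=0):
  M0 = (-0.1175, +0.1175, 0)
  M1 = (+0.1175, +0.1175, 0)
  M2 = (+0.1175, -0.1175, 0)
  M3 = (-0.1175, -0.1175, 0)
rvec = (-0.1117, -0.4318, -0.0036), |rvec| = θ = 0.44603 rad = 25.556°
Rodrigues: sinθ=0.43139, 1−cosθ=0.09783; R = I + sinθ·[k]× + (1−cosθ)·[k]×²:
    [+0.90830 +0.02720 -0.41743]
    [+0.02024 +0.99386 +0.10880]
    [+0.41782 -0.10727 +0.90217]
t = (-0.1453, 0.0713, 0.9311) m
M0: Pc = R·M0+t = (-0.24883, +0.18570, +0.86940); u = 510.5·(-0.24883)/0.86940 + 314.6 = 168.4909, v = 572.0·(+0.18570)/0.86940 + 257.9 = 380.0767
M1: Pc = R·M1+t = (-0.03538, +0.19046, +0.96759); u = 510.5·(-0.03538)/0.96759 + 314.6 = 295.9344, v = 572.0·(+0.19046)/0.96759 + 257.9 = 370.4900
M2: Pc = R·M2+t = (-0.04177, -0.04310, +0.99280); u = 510.5·(-0.04177)/0.99280 + 314.6 = 293.1215, v = 572.0·(-0.04310)/0.99280 + 257.9 = 233.0677
M3: Pc = R·M3+t = (-0.25522, -0.04786, +0.89461); u = 510.5·(-0.25522)/0.89461 + 314.6 = 168.9603, v = 572.0·(-0.04786)/0.89461 + 257.9 = 227.3015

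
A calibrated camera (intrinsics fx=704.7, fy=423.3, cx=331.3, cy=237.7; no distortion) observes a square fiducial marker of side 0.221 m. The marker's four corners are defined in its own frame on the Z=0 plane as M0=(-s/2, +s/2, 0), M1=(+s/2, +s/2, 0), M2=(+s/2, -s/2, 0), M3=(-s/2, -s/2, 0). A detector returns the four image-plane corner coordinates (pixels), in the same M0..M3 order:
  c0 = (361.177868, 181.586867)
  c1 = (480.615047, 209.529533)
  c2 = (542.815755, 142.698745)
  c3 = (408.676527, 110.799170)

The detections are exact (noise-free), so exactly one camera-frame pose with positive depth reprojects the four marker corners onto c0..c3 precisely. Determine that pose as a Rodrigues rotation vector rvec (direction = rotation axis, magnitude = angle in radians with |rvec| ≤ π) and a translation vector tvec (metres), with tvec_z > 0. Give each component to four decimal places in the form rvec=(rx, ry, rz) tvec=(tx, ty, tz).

Intrinsics K: fx=704.7, fy=423.3, cx=331.3, cy=237.7
Marker side s = 0.221 m; corners in marker frame (Z=0):
  M0 = (-0.1105, +0.1105, 0)
  M1 = (+0.1105, +0.1105, 0)
  M2 = (+0.1105, -0.1105, 0)
  M3 = (-0.1105, -0.1105, 0)
Detected image corners:
  c0 = (361.177868, 181.586867) px
  c1 = (480.615047, 209.529533) px
  c2 = (542.815755, 142.698745) px
  c3 = (408.676527, 110.799170) px
Planar DLT: solve 8×8 A·h = b for H (H[2,2]=1):
  H  [+583.82331 -7.82461 +446.88482]
  H  [+139.20585 +397.76424 +163.23727]
  H  [+0.02697 +0.53636 +1.00000]
B = K⁻¹H; ‖b₁‖=0.874446, ‖b₂‖=0.874446; λ = 2/(‖b₁‖+‖b₂‖) = 1.143581, sign → tz>0 ⇒ λ=+1.143581
r₁ = λ·B[:,0] = (+0.93292,+0.35876,+0.03085); r₂ = λ·B[:,1] = (-0.30106,+0.73016,+0.61337)
r₃ = r₁×r₂ = (+0.19753,-0.58152,+0.78919); SVD([r₁ r₂ r₃]) → R = UVᵀ:
  R  [+0.93292 -0.30106 +0.19753]
  R  [+0.35876 +0.73016 -0.58152]
  R  [+0.03085 +0.61337 +0.78919]
t = (+0.18757, -0.20117, +1.14358) m
tr R = 2.452270; θ = arccos((tr R − 1)/2) = 0.758112 rad = 43.437°
axis k = ((R−Rᵀ)₃₂, (R−Rᵀ)₁₃, (R−Rᵀ)₂₁) / (2 sinθ) = (+0.868947, +0.121216, +0.479832)
rvec = θ·k = (+0.658759, +0.091895, +0.363766)

rvec=(0.6588, 0.0919, 0.3638) tvec=(0.1876, -0.2012, 1.1436)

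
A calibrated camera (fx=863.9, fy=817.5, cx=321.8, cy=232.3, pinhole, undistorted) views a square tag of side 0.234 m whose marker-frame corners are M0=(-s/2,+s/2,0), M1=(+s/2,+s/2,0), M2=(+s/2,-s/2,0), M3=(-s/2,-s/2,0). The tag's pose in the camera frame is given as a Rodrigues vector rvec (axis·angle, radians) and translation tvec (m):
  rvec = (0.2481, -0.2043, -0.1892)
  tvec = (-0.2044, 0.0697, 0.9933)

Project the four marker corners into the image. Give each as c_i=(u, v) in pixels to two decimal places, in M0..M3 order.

c0=(65.00, 399.86) c1=(261.27, 354.79) c2=(224.65, 177.24) c3=(14.03, 217.45)

Intrinsics K: fx=863.9, fy=817.5, cx=321.8, cy=232.3
Marker side s = 0.234 m; corners in marker frame (Z=0):
  M0 = (-0.1170, +0.1170, 0)
  M1 = (+0.1170, +0.1170, 0)
  M2 = (+0.1170, -0.1170, 0)
  M3 = (-0.1170, -0.1170, 0)
rvec = (0.2481, -0.2043, -0.1892), |rvec| = θ = 0.37295 rad = 21.368°
Rodrigues: sinθ=0.36436, 1−cosθ=0.06874; R = I + sinθ·[k]× + (1−cosθ)·[k]×²:
    [+0.96168 +0.15979 -0.22280]
    [-0.20990 +0.95189 -0.22328]
    [+0.17640 +0.26149 +0.94895]
t = (-0.2044, 0.0697, 0.9933) m
M0: Pc = R·M0+t = (-0.29822, +0.20563, +1.00326); u = 863.9·(-0.29822)/1.00326 + 321.8 = 65.0033, v = 817.5·(+0.20563)/1.00326 + 232.3 = 399.8557
M1: Pc = R·M1+t = (-0.07319, +0.15651, +1.04453); u = 863.9·(-0.07319)/1.04453 + 321.8 = 261.2688, v = 817.5·(+0.15651)/1.04453 + 232.3 = 354.7943
M2: Pc = R·M2+t = (-0.11058, -0.06623, +0.98334); u = 863.9·(-0.11058)/0.98334 + 321.8 = 224.6524, v = 817.5·(-0.06623)/0.98334 + 232.3 = 177.2411
M3: Pc = R·M3+t = (-0.33561, -0.01711, +0.94207); u = 863.9·(-0.33561)/0.94207 + 321.8 = 14.0347, v = 817.5·(-0.01711)/0.94207 + 232.3 = 217.4499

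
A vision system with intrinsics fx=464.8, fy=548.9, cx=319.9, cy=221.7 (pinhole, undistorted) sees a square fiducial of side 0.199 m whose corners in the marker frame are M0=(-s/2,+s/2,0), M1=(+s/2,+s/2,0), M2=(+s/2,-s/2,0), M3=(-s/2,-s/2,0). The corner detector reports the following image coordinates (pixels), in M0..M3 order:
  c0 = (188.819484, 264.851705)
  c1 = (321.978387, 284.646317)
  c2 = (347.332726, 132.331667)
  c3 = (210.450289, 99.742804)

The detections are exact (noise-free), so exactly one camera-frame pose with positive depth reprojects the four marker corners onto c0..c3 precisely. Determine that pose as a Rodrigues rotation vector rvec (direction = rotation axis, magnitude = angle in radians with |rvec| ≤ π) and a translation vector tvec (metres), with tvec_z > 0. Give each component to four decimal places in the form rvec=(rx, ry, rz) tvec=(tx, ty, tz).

Intrinsics K: fx=464.8, fy=548.9, cx=319.9, cy=221.7
Marker side s = 0.199 m; corners in marker frame (Z=0):
  M0 = (-0.0995, +0.0995, 0)
  M1 = (+0.0995, +0.0995, 0)
  M2 = (+0.0995, -0.0995, 0)
  M3 = (-0.0995, -0.0995, 0)
Detected image corners:
  c0 = (188.819484, 264.851705) px
  c1 = (321.978387, 284.646317) px
  c2 = (347.332726, 132.331667) px
  c3 = (210.450289, 99.742804) px
Planar DLT: solve 8×8 A·h = b for H (H[2,2]=1):
  H  [+777.56524 -64.10765 +269.40352]
  H  [+203.56563 +836.06750 +197.48194]
  H  [+0.37155 +0.20323 +1.00000]
B = K⁻¹H; ‖b₁‖=1.481621, ‖b₂‖=1.481621; λ = 2/(‖b₁‖+‖b₂‖) = 0.674936, sign → tz>0 ⇒ λ=+0.674936
r₁ = λ·B[:,0] = (+0.95651,+0.14902,+0.25077); r₂ = λ·B[:,1] = (-0.18750,+0.97264,+0.13717)
r₃ = r₁×r₂ = (-0.22347,-0.17822,+0.95828); SVD([r₁ r₂ r₃]) → R = UVᵀ:
  R  [+0.95651 -0.18750 -0.22347]
  R  [+0.14902 +0.97264 -0.17822]
  R  [+0.25077 +0.13717 +0.95828]
t = (-0.07333, -0.02978, +0.67494) m
tr R = 2.887426; θ = arccos((tr R − 1)/2) = 0.337114 rad = 19.315°
axis k = ((R−Rᵀ)₃₂, (R−Rᵀ)₁₃, (R−Rᵀ)₂₁) / (2 sinθ) = (+0.476751, -0.716896, +0.508693)
rvec = θ·k = (+0.160719, -0.241676, +0.171488)

rvec=(0.1607, -0.2417, 0.1715) tvec=(-0.0733, -0.0298, 0.6749)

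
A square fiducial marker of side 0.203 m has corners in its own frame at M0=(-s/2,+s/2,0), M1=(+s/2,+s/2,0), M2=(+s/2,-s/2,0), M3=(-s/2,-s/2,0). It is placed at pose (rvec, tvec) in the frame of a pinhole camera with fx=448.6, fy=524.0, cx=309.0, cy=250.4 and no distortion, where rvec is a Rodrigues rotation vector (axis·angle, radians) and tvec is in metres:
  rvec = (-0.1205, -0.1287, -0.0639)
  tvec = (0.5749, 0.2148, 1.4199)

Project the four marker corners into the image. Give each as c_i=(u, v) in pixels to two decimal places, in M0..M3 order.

Intrinsics K: fx=448.6, fy=524.0, cx=309.0, cy=250.4
Marker side s = 0.203 m; corners in marker frame (Z=0):
  M0 = (-0.1015, +0.1015, 0)
  M1 = (+0.1015, +0.1015, 0)
  M2 = (+0.1015, -0.1015, 0)
  M3 = (-0.1015, -0.1015, 0)
rvec = (-0.1205, -0.1287, -0.0639), |rvec| = θ = 0.18753 rad = 10.745°
Rodrigues: sinθ=0.18643, 1−cosθ=0.01753; R = I + sinθ·[k]× + (1−cosθ)·[k]×²:
    [+0.98971 +0.07126 -0.12411]
    [-0.05579 +0.99073 +0.12389]
    [+0.13179 -0.11570 +0.98450]
t = (0.5749, 0.2148, 1.4199) m
M0: Pc = R·M0+t = (+0.48168, +0.32102, +1.39478); u = 448.6·(+0.48168)/1.39478 + 309.0 = 463.9208, v = 524.0·(+0.32102)/1.39478 + 250.4 = 371.0035
M1: Pc = R·M1+t = (+0.68259, +0.30970, +1.42153); u = 448.6·(+0.68259)/1.42153 + 309.0 = 524.4075, v = 524.0·(+0.30970)/1.42153 + 250.4 = 364.5587
M2: Pc = R·M2+t = (+0.66812, +0.10858, +1.44502); u = 448.6·(+0.66812)/1.44502 + 309.0 = 516.4158, v = 524.0·(+0.10858)/1.44502 + 250.4 = 289.7732
M3: Pc = R·M3+t = (+0.46721, +0.11990, +1.41827); u = 448.6·(+0.46721)/1.41827 + 309.0 = 456.7799, v = 524.0·(+0.11990)/1.41827 + 250.4 = 294.7005

c0=(463.92, 371.00) c1=(524.41, 364.56) c2=(516.42, 289.77) c3=(456.78, 294.70)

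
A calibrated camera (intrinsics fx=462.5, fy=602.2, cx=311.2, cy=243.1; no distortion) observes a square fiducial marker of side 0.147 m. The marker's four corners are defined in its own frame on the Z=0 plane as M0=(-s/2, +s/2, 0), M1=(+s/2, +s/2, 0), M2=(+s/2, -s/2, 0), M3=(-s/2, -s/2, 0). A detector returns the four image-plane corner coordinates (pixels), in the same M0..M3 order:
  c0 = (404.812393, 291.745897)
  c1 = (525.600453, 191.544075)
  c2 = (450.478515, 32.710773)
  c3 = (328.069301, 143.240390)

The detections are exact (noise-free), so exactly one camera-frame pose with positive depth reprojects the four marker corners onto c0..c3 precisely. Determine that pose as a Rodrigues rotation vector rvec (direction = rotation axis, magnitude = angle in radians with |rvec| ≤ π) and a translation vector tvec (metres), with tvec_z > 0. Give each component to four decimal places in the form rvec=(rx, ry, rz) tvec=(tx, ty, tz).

Intrinsics K: fx=462.5, fy=602.2, cx=311.2, cy=243.1
Marker side s = 0.147 m; corners in marker frame (Z=0):
  M0 = (-0.0735, +0.0735, 0)
  M1 = (+0.0735, +0.0735, 0)
  M2 = (+0.0735, -0.0735, 0)
  M3 = (-0.0735, -0.0735, 0)
Detected image corners:
  c0 = (404.812393, 291.745897) px
  c1 = (525.600453, 191.544075) px
  c2 = (450.478515, 32.710773) px
  c3 = (328.069301, 143.240390) px
Planar DLT: solve 8×8 A·h = b for H (H[2,2]=1):
  H  [+708.92608 +629.19864 +426.73922]
  H  [-761.67776 +1088.06845 +167.36884]
  H  [-0.27659 +0.26341 +1.00000]
B = K⁻¹H; ‖b₁‖=2.088297, ‖b₂‖=2.088297; λ = 2/(‖b₁‖+‖b₂‖) = 0.478859, sign → tz>0 ⇒ λ=+0.478859
r₁ = λ·B[:,0] = (+0.82312,-0.55221,-0.13245); r₂ = λ·B[:,1] = (+0.56658,+0.81429,+0.12614)
r₃ = r₁×r₂ = (+0.03820,-0.17887,+0.98313); SVD([r₁ r₂ r₃]) → R = UVᵀ:
  R  [+0.82312 +0.56658 +0.03820]
  R  [-0.55221 +0.81429 -0.17887]
  R  [-0.13245 +0.12614 +0.98313]
t = (+0.11963, -0.06022, +0.47886) m
tr R = 2.620545; θ = arccos((tr R − 1)/2) = 0.626179 rad = 35.877°
axis k = ((R−Rᵀ)₃₂, (R−Rᵀ)₁₃, (R−Rᵀ)₂₁) / (2 sinθ) = (+0.260217, +0.145586, -0.954511)
rvec = θ·k = (+0.162942, +0.091163, -0.597695)

rvec=(0.1629, 0.0912, -0.5977) tvec=(0.1196, -0.0602, 0.4789)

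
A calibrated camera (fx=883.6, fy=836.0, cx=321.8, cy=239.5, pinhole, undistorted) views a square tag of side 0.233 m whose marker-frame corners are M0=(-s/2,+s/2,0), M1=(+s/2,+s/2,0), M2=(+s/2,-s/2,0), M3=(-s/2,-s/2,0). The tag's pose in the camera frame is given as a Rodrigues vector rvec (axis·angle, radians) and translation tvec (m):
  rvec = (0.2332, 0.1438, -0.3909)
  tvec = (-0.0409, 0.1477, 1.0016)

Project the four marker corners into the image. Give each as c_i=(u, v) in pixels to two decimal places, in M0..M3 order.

c0=(235.85, 474.72) c1=(419.95, 414.87) c2=(340.20, 240.48) c3=(151.06, 310.52)

Intrinsics K: fx=883.6, fy=836.0, cx=321.8, cy=239.5
Marker side s = 0.233 m; corners in marker frame (Z=0):
  M0 = (-0.1165, +0.1165, 0)
  M1 = (+0.1165, +0.1165, 0)
  M2 = (+0.1165, -0.1165, 0)
  M3 = (-0.1165, -0.1165, 0)
rvec = (0.2332, 0.1438, -0.3909), |rvec| = θ = 0.47735 rad = 27.350°
Rodrigues: sinθ=0.45943, 1−cosθ=0.11178; R = I + sinθ·[k]× + (1−cosθ)·[k]×²:
    [+0.91489 +0.39267 +0.09368]
    [-0.35977 +0.89836 -0.25202]
    [-0.18312 +0.19687 +0.96318]
t = (-0.0409, 0.1477, 1.0016) m
M0: Pc = R·M0+t = (-0.10174, +0.29427, +1.04587); u = 883.6·(-0.10174)/1.04587 + 321.8 = 235.8463, v = 836.0·(+0.29427)/1.04587 + 239.5 = 474.7223
M1: Pc = R·M1+t = (+0.11143, +0.21045, +1.00320); u = 883.6·(+0.11143)/1.00320 + 321.8 = 419.9468, v = 836.0·(+0.21045)/1.00320 + 239.5 = 414.8710
M2: Pc = R·M2+t = (+0.01994, +0.00113, +0.95733); u = 883.6·(+0.01994)/0.95733 + 321.8 = 340.2030, v = 836.0·(+0.00113)/0.95733 + 239.5 = 240.4848
M3: Pc = R·M3+t = (-0.19323, +0.08495, +1.00000); u = 883.6·(-0.19323)/1.00000 + 321.8 = 151.0602, v = 836.0·(+0.08495)/1.00000 + 239.5 = 310.5221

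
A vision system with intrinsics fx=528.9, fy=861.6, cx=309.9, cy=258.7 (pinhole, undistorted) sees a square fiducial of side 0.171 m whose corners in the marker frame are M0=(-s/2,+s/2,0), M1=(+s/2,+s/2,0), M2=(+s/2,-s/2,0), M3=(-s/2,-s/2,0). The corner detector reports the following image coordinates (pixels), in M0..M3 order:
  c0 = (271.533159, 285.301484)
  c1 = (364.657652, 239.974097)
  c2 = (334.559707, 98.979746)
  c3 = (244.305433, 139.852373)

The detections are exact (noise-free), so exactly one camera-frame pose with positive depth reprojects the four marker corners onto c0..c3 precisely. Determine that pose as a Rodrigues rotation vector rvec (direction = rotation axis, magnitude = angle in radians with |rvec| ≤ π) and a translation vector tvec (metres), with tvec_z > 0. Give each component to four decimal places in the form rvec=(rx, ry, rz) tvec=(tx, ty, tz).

rvec=(-0.2233, -0.0779, -0.2995) tvec=(-0.0106, -0.0756, 0.9413)

Intrinsics K: fx=528.9, fy=861.6, cx=309.9, cy=258.7
Marker side s = 0.171 m; corners in marker frame (Z=0):
  M0 = (-0.0855, +0.0855, 0)
  M1 = (+0.0855, +0.0855, 0)
  M2 = (+0.0855, -0.0855, 0)
  M3 = (-0.0855, -0.0855, 0)
Detected image corners:
  c0 = (271.533159, 285.301484) px
  c1 = (364.657652, 239.974097) px
  c2 = (334.559707, 98.979746) px
  c3 = (244.305433, 139.852373) px
Planar DLT: solve 8×8 A·h = b for H (H[2,2]=1):
  H  [+571.24462 +101.08832 +303.94958]
  H  [-229.66226 +795.53375 +189.47069]
  H  [+0.11590 -0.21929 +1.00000]
B = K⁻¹H; ‖b₁‖=1.062401, ‖b₂‖=1.062401; λ = 2/(‖b₁‖+‖b₂‖) = 0.941264, sign → tz>0 ⇒ λ=+0.941264
r₁ = λ·B[:,0] = (+0.95270,-0.28365,+0.10909); r₂ = λ·B[:,1] = (+0.30085,+0.93107,-0.20641)
r₃ = r₁×r₂ = (-0.04302,+0.22947,+0.97236); SVD([r₁ r₂ r₃]) → R = UVᵀ:
  R  [+0.95270 +0.30085 -0.04302]
  R  [-0.28365 +0.93107 +0.22947]
  R  [+0.10909 -0.20641 +0.97236]
t = (-0.01059, -0.07563, +0.94126) m
tr R = 2.856131; θ = arccos((tr R − 1)/2) = 0.381612 rad = 21.865°
axis k = ((R−Rᵀ)₃₂, (R−Rᵀ)₁₃, (R−Rᵀ)₂₁) / (2 sinθ) = (-0.585212, -0.204231, -0.784740)
rvec = θ·k = (-0.223324, -0.077937, -0.299466)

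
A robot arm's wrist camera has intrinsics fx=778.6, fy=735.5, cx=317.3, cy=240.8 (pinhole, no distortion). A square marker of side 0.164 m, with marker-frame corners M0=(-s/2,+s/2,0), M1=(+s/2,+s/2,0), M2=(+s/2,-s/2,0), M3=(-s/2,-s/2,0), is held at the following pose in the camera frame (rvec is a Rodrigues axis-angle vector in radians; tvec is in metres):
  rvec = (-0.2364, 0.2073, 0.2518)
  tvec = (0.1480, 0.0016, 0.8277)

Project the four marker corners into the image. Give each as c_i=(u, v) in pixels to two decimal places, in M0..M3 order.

c0=(362.55, 294.56) c1=(517.48, 330.78) c2=(551.00, 189.60) c3=(400.61, 160.99)

Intrinsics K: fx=778.6, fy=735.5, cx=317.3, cy=240.8
Marker side s = 0.164 m; corners in marker frame (Z=0):
  M0 = (-0.0820, +0.0820, 0)
  M1 = (+0.0820, +0.0820, 0)
  M2 = (+0.0820, -0.0820, 0)
  M3 = (-0.0820, -0.0820, 0)
rvec = (-0.2364, 0.2073, 0.2518), |rvec| = θ = 0.40282 rad = 23.080°
Rodrigues: sinθ=0.39201, 1−cosθ=0.08004; R = I + sinθ·[k]× + (1−cosθ)·[k]×²:
    [+0.94753 -0.26922 +0.17238]
    [+0.22087 +0.94116 +0.25581]
    [-0.23110 -0.20431 +0.95124]
t = (0.1480, 0.0016, 0.8277) m
M0: Pc = R·M0+t = (+0.04823, +0.06066, +0.82990); u = 778.6·(+0.04823)/0.82990 + 317.3 = 362.5459, v = 735.5·(+0.06066)/0.82990 + 240.8 = 294.5633
M1: Pc = R·M1+t = (+0.20362, +0.09689, +0.79200); u = 778.6·(+0.20362)/0.79200 + 317.3 = 517.4771, v = 735.5·(+0.09689)/0.79200 + 240.8 = 330.7752
M2: Pc = R·M2+t = (+0.24777, -0.05746, +0.82550); u = 778.6·(+0.24777)/0.82550 + 317.3 = 550.9953, v = 735.5·(-0.05746)/0.82550 + 240.8 = 189.6017
M3: Pc = R·M3+t = (+0.09238, -0.09369, +0.86340); u = 778.6·(+0.09238)/0.86340 + 317.3 = 400.6053, v = 735.5·(-0.09369)/0.86340 + 240.8 = 160.9921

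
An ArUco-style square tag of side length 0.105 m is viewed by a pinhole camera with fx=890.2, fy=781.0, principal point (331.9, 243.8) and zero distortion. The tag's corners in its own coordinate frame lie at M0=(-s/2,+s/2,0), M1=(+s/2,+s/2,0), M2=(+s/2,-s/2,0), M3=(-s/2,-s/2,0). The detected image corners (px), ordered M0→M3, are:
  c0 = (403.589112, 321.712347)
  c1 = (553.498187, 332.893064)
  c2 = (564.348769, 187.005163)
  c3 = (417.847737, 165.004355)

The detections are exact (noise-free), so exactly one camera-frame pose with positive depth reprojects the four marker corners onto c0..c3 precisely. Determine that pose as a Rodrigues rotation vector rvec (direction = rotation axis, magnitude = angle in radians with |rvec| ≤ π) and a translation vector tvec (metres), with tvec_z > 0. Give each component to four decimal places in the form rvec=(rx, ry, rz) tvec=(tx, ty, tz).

Intrinsics K: fx=890.2, fy=781.0, cx=331.9, cy=243.8
Marker side s = 0.105 m; corners in marker frame (Z=0):
  M0 = (-0.0525, +0.0525, 0)
  M1 = (+0.0525, +0.0525, 0)
  M2 = (+0.0525, -0.0525, 0)
  M3 = (-0.0525, -0.0525, 0)
Detected image corners:
  c0 = (403.589112, 321.712347) px
  c1 = (553.498187, 332.893064) px
  c2 = (564.348769, 187.005163) px
  c3 = (417.847737, 165.004355) px
Planar DLT: solve 8×8 A·h = b for H (H[2,2]=1):
  H  [+1750.04712 -196.45813 +487.59153]
  H  [+334.25043 +1398.82289 +251.32324]
  H  [+0.69862 -0.15982 +1.00000]
B = K⁻¹H; ‖b₁‖=1.854891, ‖b₂‖=1.854891; λ = 2/(‖b₁‖+‖b₂‖) = 0.539115, sign → tz>0 ⇒ λ=+0.539115
r₁ = λ·B[:,0] = (+0.91942,+0.11316,+0.37664); r₂ = λ·B[:,1] = (-0.08685,+0.99249,-0.08616)
r₃ = r₁×r₂ = (-0.38356,+0.04651,+0.92234); SVD([r₁ r₂ r₃]) → R = UVᵀ:
  R  [+0.91942 -0.08685 -0.38356]
  R  [+0.11316 +0.99249 +0.04651]
  R  [+0.37664 -0.08616 +0.92234]
t = (+0.09429, +0.00519, +0.53912) m
tr R = 2.834256; θ = arccos((tr R − 1)/2) = 0.409981 rad = 23.490°
axis k = ((R−Rᵀ)₃₂, (R−Rᵀ)₁₃, (R−Rᵀ)₂₁) / (2 sinθ) = (-0.166425, -0.953601, +0.250894)
rvec = θ·k = (-0.068231, -0.390959, +0.102862)

rvec=(-0.0682, -0.3910, 0.1029) tvec=(0.0943, 0.0052, 0.5391)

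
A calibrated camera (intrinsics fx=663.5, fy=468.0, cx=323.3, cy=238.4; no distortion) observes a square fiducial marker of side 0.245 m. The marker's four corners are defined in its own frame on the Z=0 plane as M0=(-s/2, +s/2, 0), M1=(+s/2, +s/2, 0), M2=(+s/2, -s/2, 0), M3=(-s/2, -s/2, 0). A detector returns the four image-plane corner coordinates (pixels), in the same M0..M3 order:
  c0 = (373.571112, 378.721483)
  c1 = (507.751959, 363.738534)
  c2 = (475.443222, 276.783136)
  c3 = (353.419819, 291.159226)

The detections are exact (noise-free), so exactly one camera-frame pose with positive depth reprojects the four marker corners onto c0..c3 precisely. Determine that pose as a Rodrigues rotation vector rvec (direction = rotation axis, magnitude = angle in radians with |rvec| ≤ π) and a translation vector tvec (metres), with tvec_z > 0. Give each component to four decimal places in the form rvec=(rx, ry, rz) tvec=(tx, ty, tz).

Intrinsics K: fx=663.5, fy=468.0, cx=323.3, cy=238.4
Marker side s = 0.245 m; corners in marker frame (Z=0):
  M0 = (-0.1225, +0.1225, 0)
  M1 = (+0.1225, +0.1225, 0)
  M2 = (+0.1225, -0.1225, 0)
  M3 = (-0.1225, -0.1225, 0)
Detected image corners:
  c0 = (373.571112, 378.721483) px
  c1 = (507.751959, 363.738534) px
  c2 = (475.443222, 276.783136) px
  c3 = (353.419819, 291.159226) px
Planar DLT: solve 8×8 A·h = b for H (H[2,2]=1):
  H  [+506.50922 -55.55053 +426.65692]
  H  [-71.50655 +231.64801 +325.60116]
  H  [-0.03555 -0.38008 +1.00000]
B = K⁻¹H; ‖b₁‖=0.793044, ‖b₂‖=0.793044; λ = 2/(‖b₁‖+‖b₂‖) = 1.260965, sign → tz>0 ⇒ λ=+1.260965
r₁ = λ·B[:,0] = (+0.98445,-0.16983,-0.04483); r₂ = λ·B[:,1] = (+0.12796,+0.86829,-0.47927)
r₃ = r₁×r₂ = (+0.12032,+0.46609,+0.87652); SVD([r₁ r₂ r₃]) → R = UVᵀ:
  R  [+0.98445 +0.12796 +0.12032]
  R  [-0.16983 +0.86829 +0.46609]
  R  [-0.04483 -0.47927 +0.87652]
t = (+0.19643, +0.23495, +1.26096) m
tr R = 2.729261; θ = arccos((tr R − 1)/2) = 0.526382 rad = 30.159°
axis k = ((R−Rᵀ)₃₂, (R−Rᵀ)₁₃, (R−Rᵀ)₂₁) / (2 sinθ) = (-0.940827, +0.164364, -0.296360)
rvec = θ·k = (-0.495234, +0.086518, -0.155998)

rvec=(-0.4952, 0.0865, -0.1560) tvec=(0.1964, 0.2350, 1.2610)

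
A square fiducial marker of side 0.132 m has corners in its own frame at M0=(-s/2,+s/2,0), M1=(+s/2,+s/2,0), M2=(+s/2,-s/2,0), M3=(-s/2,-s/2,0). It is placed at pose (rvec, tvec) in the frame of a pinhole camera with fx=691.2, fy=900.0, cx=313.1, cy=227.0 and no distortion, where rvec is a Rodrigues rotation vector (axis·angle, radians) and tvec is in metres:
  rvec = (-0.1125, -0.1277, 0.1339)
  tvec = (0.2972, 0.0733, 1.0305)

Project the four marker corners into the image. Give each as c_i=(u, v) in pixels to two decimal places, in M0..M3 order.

c0=(465.71, 341.47) c1=(550.41, 355.86) c2=(557.77, 242.09) c3=(474.49, 226.18)

Intrinsics K: fx=691.2, fy=900.0, cx=313.1, cy=227.0
Marker side s = 0.132 m; corners in marker frame (Z=0):
  M0 = (-0.0660, +0.0660, 0)
  M1 = (+0.0660, +0.0660, 0)
  M2 = (+0.0660, -0.0660, 0)
  M3 = (-0.0660, -0.0660, 0)
rvec = (-0.1125, -0.1277, 0.1339), |rvec| = θ = 0.21655 rad = 12.407°
Rodrigues: sinθ=0.21486, 1−cosθ=0.02335; R = I + sinθ·[k]× + (1−cosθ)·[k]×²:
    [+0.98295 -0.12570 -0.13421]
    [+0.14001 +0.98477 +0.10311]
    [+0.11920 -0.12014 +0.98557]
t = (0.2972, 0.0733, 1.0305) m
M0: Pc = R·M0+t = (+0.22403, +0.12905, +1.01470); u = 691.2·(+0.22403)/1.01470 + 313.1 = 465.7051, v = 900.0·(+0.12905)/1.01470 + 227.0 = 341.4655
M1: Pc = R·M1+t = (+0.35378, +0.14754, +1.03044); u = 691.2·(+0.35378)/1.03044 + 313.1 = 550.4084, v = 900.0·(+0.14754)/1.03044 + 227.0 = 355.8596
M2: Pc = R·M2+t = (+0.37037, +0.01755, +1.04630); u = 691.2·(+0.37037)/1.04630 + 313.1 = 557.7728, v = 900.0·(+0.01755)/1.04630 + 227.0 = 242.0928
M3: Pc = R·M3+t = (+0.24062, -0.00094, +1.03056); u = 691.2·(+0.24062)/1.03056 + 313.1 = 474.4854, v = 900.0·(-0.00094)/1.03056 + 227.0 = 226.1832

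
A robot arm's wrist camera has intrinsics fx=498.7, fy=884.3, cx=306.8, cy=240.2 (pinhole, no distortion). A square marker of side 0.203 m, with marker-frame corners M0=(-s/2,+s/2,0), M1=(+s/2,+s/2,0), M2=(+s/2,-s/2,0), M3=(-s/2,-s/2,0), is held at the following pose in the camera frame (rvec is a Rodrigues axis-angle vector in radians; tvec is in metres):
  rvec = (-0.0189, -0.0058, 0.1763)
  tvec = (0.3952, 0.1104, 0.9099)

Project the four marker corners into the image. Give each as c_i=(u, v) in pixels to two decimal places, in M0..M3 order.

Intrinsics K: fx=498.7, fy=884.3, cx=306.8, cy=240.2
Marker side s = 0.203 m; corners in marker frame (Z=0):
  M0 = (-0.1015, +0.1015, 0)
  M1 = (+0.1015, +0.1015, 0)
  M2 = (+0.1015, -0.1015, 0)
  M3 = (-0.1015, -0.1015, 0)
rvec = (-0.0189, -0.0058, 0.1763), |rvec| = θ = 0.17741 rad = 10.165°
Rodrigues: sinθ=0.17648, 1−cosθ=0.01570; R = I + sinθ·[k]× + (1−cosθ)·[k]×²:
    [+0.98448 -0.17532 -0.00743]
    [+0.17543 +0.98432 +0.01829]
    [+0.00411 -0.01931 +0.99981]
t = (0.3952, 0.1104, 0.9099) m
M0: Pc = R·M0+t = (+0.27748, +0.19250, +0.90752); u = 498.7·(+0.27748)/0.90752 + 306.8 = 459.2801, v = 884.3·(+0.19250)/0.90752 + 240.2 = 427.7764
M1: Pc = R·M1+t = (+0.47733, +0.22811, +0.90836); u = 498.7·(+0.47733)/0.90836 + 306.8 = 568.8604, v = 884.3·(+0.22811)/0.90836 + 240.2 = 462.2735
M2: Pc = R·M2+t = (+0.51292, +0.02830, +0.91228); u = 498.7·(+0.51292)/0.91228 + 306.8 = 587.1900, v = 884.3·(+0.02830)/0.91228 + 240.2 = 267.6298
M3: Pc = R·M3+t = (+0.31307, -0.00731, +0.91144); u = 498.7·(+0.31307)/0.91144 + 306.8 = 478.0977, v = 884.3·(-0.00731)/0.91144 + 240.2 = 233.1029

c0=(459.28, 427.78) c1=(568.86, 462.27) c2=(587.19, 267.63) c3=(478.10, 233.10)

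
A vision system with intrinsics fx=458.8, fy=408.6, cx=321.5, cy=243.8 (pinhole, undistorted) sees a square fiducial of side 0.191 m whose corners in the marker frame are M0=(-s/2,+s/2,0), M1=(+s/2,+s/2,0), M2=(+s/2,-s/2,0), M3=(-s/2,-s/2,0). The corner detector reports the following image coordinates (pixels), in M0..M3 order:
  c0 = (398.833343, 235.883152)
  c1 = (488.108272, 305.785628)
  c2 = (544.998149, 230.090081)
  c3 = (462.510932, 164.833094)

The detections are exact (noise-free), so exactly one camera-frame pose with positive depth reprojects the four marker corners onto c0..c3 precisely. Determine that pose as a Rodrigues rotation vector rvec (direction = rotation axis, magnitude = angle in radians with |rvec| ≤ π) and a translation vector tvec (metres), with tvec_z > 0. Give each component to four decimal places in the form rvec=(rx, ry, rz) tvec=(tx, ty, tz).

Intrinsics K: fx=458.8, fy=408.6, cx=321.5, cy=243.8
Marker side s = 0.191 m; corners in marker frame (Z=0):
  M0 = (-0.0955, +0.0955, 0)
  M1 = (+0.0955, +0.0955, 0)
  M2 = (+0.0955, -0.0955, 0)
  M3 = (-0.0955, -0.0955, 0)
Detected image corners:
  c0 = (398.833343, 235.883152) px
  c1 = (488.108272, 305.785628) px
  c2 = (544.998149, 230.090081) px
  c3 = (462.510932, 164.833094) px
Planar DLT: solve 8×8 A·h = b for H (H[2,2]=1):
  H  [+463.25334 -501.52823 +474.86655]
  H  [+360.42468 +292.25070 +232.86966]
  H  [+0.03015 -0.39264 +1.00000]
B = K⁻¹H; ‖b₁‖=1.313344, ‖b₂‖=1.313344; λ = 2/(‖b₁‖+‖b₂‖) = 0.761415, sign → tz>0 ⇒ λ=+0.761415
r₁ = λ·B[:,0] = (+0.75272,+0.65794,+0.02296); r₂ = λ·B[:,1] = (-0.62283,+0.72298,-0.29896)
r₃ = r₁×r₂ = (-0.21330,+0.21073,+0.95399); SVD([r₁ r₂ r₃]) → R = UVᵀ:
  R  [+0.75272 -0.62283 -0.21330]
  R  [+0.65794 +0.72298 +0.21073]
  R  [+0.02296 -0.29896 +0.95399]
t = (+0.25452, -0.02037, +0.76141) m
tr R = 2.429689; θ = arccos((tr R − 1)/2) = 0.774394 rad = 44.370°
axis k = ((R−Rᵀ)₃₂, (R−Rᵀ)₁₃, (R−Rᵀ)₂₁) / (2 sinθ) = (-0.364439, -0.168927, +0.915777)
rvec = θ·k = (-0.282220, -0.130816, +0.709173)

rvec=(-0.2822, -0.1308, 0.7092) tvec=(0.2545, -0.0204, 0.7614)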